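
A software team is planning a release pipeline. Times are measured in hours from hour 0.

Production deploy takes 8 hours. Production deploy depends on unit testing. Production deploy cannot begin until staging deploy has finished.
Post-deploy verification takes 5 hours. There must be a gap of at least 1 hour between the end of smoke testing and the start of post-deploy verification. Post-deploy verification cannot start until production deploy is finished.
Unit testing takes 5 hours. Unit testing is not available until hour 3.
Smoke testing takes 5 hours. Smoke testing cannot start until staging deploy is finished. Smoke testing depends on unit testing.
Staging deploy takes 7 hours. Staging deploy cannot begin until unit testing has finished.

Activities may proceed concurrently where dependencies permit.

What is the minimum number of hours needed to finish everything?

28

Unit testing waits on its own release at hour 3, so it starts at hour 3 and finishes at 3 + 5 = hour 8.
Staging deploy cannot begin until unit testing (finishes hour 8). It runs from hour 8 to 8 + 7 = hour 15.
Production deploy cannot start until unit testing (finishes hour 8); staging deploy (finishes hour 15). The controlling bound is hour 15, so production deploy finishes at 15 + 8 = hour 23.
For smoke testing: staging deploy (finishes hour 15); unit testing (finishes hour 8). Taking the maximum gives a start of hour 15, and it finishes at 15 + 5 = hour 20.
Post-deploy verification needs all of smoke testing (finishes hour 20, plus 1-hour gap → hour 21); production deploy (finishes hour 23). That puts its earliest start at hour 23; it finishes at 23 + 5 = hour 28.
All tasks are finished once the last one completes. Finish times: Unit testing at 8, Staging deploy at 15, Smoke testing at 20, Production deploy at 23, Post-deploy verification at 28. The latest is hour 28.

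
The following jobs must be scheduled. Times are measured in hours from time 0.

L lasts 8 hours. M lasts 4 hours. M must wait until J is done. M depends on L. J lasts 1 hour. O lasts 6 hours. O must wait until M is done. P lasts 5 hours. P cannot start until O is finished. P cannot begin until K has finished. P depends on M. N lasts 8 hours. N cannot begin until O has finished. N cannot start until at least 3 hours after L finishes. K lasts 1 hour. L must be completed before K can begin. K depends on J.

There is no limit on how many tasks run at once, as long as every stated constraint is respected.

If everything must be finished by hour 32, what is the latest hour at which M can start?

P must finish by hour 32; it takes 5 hours, so it must start by 32 − 5 = hour 27.
N must finish by hour 32; it takes 8 hours, so it must start by 32 − 8 = hour 24.
O must finish in time for N (must start by hour 24); P (must start by hour 27). The tightest is hour 24, so O must start by 24 − 6 = hour 18.
For M: O (must start by hour 18); P (must start by hour 27). The most restrictive is hour 18; with a 4-hour duration, M must start by hour 14.

14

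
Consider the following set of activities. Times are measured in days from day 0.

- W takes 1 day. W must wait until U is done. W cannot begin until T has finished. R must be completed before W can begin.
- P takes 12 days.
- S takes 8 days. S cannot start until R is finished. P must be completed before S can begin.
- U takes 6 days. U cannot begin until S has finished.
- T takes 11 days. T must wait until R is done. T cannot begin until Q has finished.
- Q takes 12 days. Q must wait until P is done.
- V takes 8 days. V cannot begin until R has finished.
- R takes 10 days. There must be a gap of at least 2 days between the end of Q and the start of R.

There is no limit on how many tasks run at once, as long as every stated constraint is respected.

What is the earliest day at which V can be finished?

P can start immediately at day 0; it finishes at day 12.
After P (finishes day 12), Q can start at day 12 and finishes at day 24.
R cannot begin until Q (finishes day 24, plus 2-day gap → day 26). It runs from day 26 to 26 + 10 = day 36.
V waits on R (finishes day 36), so it starts at day 36 and finishes at 36 + 8 = day 44.

44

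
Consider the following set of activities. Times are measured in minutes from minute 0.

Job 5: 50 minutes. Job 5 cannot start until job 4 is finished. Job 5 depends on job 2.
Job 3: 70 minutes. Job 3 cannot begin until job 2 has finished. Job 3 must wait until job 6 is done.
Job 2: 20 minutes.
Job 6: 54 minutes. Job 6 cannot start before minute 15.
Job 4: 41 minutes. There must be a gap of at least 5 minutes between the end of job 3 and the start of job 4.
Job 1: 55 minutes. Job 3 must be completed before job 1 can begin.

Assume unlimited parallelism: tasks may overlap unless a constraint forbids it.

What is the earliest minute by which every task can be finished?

Job 6 waits on its own release at minute 15, so it starts at minute 15 and finishes at 15 + 54 = minute 69.
Nothing blocks job 2, so it runs from minute 0 to minute 20.
Job 3 needs all of job 2 (finishes minute 20); job 6 (finishes minute 69). That puts its earliest start at minute 69; it finishes at 69 + 70 = minute 139.
After job 3 (finishes minute 139, plus 5-minute gap → minute 144), job 4 can start at minute 144 and finishes at minute 185.
Job 5 needs all of job 4 (finishes minute 185); job 2 (finishes minute 20). That puts its earliest start at minute 185; it finishes at 185 + 50 = minute 235.
After job 3 (finishes minute 139), job 1 can start at minute 139 and finishes at minute 194.
All tasks are finished once the last one completes. Finish times: Job 1 at 194, Job 2 at 20, Job 3 at 139, Job 4 at 185, Job 5 at 235, Job 6 at 69. The latest is minute 235.

235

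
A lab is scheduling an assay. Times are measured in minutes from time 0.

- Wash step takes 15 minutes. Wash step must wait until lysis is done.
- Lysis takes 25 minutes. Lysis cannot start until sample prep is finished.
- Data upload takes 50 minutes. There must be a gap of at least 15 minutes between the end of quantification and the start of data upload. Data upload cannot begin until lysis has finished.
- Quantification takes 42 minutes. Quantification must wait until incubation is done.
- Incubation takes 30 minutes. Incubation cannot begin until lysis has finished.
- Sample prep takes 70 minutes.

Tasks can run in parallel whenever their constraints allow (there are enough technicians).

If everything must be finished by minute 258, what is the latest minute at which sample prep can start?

To finish by minute 258, data upload (duration 50) must start no later than minute 208.
Since data upload (must start by minute 208, minus 15-minute gap → minute 193) depends on it, quantification must finish by minute 193. Backing off its 42-minute duration gives a latest start of minute 151.
Since quantification (must start by minute 151) depends on it, incubation must finish by minute 151. Backing off its 30-minute duration gives a latest start of minute 121.
Nothing follows wash step; the deadline of minute 258 is its only limit. It must start by 258 − 15 = minute 243.
Lysis must finish in time for incubation (must start by minute 121); wash step (must start by minute 243); data upload (must start by minute 208). The tightest is minute 121, so lysis must start by 121 − 25 = minute 96.
Sample prep has to be done before lysis (must start by minute 96). That means finishing by minute 96, i.e. starting by 96 − 70 = minute 26.

26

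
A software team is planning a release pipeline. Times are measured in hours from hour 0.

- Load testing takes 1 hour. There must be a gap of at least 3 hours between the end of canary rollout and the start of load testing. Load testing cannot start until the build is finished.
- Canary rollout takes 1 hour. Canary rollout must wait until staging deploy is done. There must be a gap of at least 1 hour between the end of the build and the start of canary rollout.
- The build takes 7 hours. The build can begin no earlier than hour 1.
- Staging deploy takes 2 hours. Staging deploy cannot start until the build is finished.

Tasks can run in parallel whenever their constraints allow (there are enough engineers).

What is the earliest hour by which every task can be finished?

After its own release at hour 1, the build can start at hour 1 and finishes at hour 8.
Staging deploy cannot begin until the build (finishes hour 8). It runs from hour 8 to 8 + 2 = hour 10.
For canary rollout: staging deploy (finishes hour 10); the build (finishes hour 8, plus 1-hour gap → hour 9). Taking the maximum gives a start of hour 10, and it finishes at 10 + 1 = hour 11.
For load testing: canary rollout (finishes hour 11, plus 3-hour gap → hour 14); the build (finishes hour 8). Taking the maximum gives a start of hour 14, and it finishes at 14 + 1 = hour 15.
All tasks are finished once the last one completes. Finish times: The build at 8, Staging deploy at 10, Canary rollout at 11, Load testing at 15. The latest is hour 15.

15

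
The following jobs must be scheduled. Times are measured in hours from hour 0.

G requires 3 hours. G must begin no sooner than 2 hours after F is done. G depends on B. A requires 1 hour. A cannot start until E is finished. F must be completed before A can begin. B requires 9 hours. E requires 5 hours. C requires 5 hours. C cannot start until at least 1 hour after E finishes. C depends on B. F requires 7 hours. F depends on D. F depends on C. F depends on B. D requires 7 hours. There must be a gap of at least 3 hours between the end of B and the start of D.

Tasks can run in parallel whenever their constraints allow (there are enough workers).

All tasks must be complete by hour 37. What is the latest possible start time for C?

20

A has no dependents, so it just needs to finish by hour 37. Starting by 37 − 1 = hour 36 achieves that.
Nothing follows G; the deadline of hour 37 is its only limit. It must start by 37 − 3 = hour 34.
F feeds A (must start by hour 36); G (must start by hour 34, minus 2-hour gap → hour 32). Taking the minimum, F must finish by hour 32 and start by 32 − 7 = hour 25.
C feeds into F (must start by hour 25); so C must finish by hour 25 and therefore start by hour 20.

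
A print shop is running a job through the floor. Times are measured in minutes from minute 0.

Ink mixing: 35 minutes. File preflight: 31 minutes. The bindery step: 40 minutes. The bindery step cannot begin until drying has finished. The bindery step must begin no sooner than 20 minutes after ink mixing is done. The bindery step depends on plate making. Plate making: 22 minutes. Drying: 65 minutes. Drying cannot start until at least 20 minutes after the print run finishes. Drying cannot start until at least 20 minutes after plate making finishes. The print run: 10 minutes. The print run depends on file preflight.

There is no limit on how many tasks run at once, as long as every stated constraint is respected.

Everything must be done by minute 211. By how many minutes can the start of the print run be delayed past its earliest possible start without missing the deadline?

45

File preflight can start immediately at minute 0; it finishes at minute 31.
The print run cannot begin until file preflight (finishes minute 31). It runs from minute 31 to 31 + 10 = minute 41.

Working backward from the deadline:
Nothing follows the bindery step; the deadline of minute 211 is its only limit. It must start by 211 − 40 = minute 171.
Drying must finish before the bindery step (must start by minute 171). With a 65-minute duration, drying must start by 171 − 65 = minute 106.
Since drying (must start by minute 106, minus 20-minute gap → minute 86) depends on it, the print run must finish by minute 86. Backing off its 10-minute duration gives a latest start of minute 76.
So the print run can start as early as minute 31 and as late as minute 76, giving 76 − 31 = 45 minutes of slack.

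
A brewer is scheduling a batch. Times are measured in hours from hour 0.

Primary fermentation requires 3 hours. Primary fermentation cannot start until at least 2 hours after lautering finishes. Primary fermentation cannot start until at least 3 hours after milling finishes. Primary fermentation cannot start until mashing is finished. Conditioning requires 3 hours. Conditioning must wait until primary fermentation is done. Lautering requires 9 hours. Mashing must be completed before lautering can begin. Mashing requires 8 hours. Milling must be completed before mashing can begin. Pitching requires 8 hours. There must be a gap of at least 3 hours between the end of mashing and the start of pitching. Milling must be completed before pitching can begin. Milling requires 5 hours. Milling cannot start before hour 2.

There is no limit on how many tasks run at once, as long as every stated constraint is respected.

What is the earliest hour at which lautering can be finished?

24

After its own release at hour 2, milling can start at hour 2 and finishes at hour 7.
Mashing cannot begin until milling (finishes hour 7). It runs from hour 7 to 7 + 8 = hour 15.
Lautering cannot begin until mashing (finishes hour 15). It runs from hour 15 to 15 + 9 = hour 24.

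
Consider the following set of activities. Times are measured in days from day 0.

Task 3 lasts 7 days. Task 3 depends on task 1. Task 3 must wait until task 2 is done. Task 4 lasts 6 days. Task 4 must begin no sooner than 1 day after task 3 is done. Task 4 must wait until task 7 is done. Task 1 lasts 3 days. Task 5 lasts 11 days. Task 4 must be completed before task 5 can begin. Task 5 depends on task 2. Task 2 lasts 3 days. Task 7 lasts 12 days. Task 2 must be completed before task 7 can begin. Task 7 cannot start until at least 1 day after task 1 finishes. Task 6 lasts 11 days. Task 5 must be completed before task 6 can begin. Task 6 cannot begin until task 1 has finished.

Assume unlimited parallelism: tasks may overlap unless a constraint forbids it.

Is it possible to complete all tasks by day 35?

No

Nothing blocks task 2, so it runs from day 0 to day 3.
Task 1 can start immediately at day 0; it finishes at day 3.
For task 7: task 2 (finishes day 3); task 1 (finishes day 3, plus 1-day gap → day 4). Taking the maximum gives a start of day 4, and it finishes at 4 + 12 = day 16.
Task 3 needs all of task 1 (finishes day 3); task 2 (finishes day 3). That puts its earliest start at day 3; it finishes at 3 + 7 = day 10.
Task 4 has to wait for task 3 (finishes day 10, plus 1-day gap → day 11); task 7 (finishes day 16). The latest of these is day 16, so task 4 runs day 16 to 16 + 6 = day 22.
Task 5 needs all of task 4 (finishes day 22); task 2 (finishes day 3). That puts its earliest start at day 22; it finishes at 22 + 11 = day 33.
Task 6 has to wait for task 5 (finishes day 33); task 1 (finishes day 3). The latest of these is day 33, so task 6 runs day 33 to 33 + 11 = day 44.
The earliest everything can be done is day 44, which is after the deadline of 35, so it is not possible.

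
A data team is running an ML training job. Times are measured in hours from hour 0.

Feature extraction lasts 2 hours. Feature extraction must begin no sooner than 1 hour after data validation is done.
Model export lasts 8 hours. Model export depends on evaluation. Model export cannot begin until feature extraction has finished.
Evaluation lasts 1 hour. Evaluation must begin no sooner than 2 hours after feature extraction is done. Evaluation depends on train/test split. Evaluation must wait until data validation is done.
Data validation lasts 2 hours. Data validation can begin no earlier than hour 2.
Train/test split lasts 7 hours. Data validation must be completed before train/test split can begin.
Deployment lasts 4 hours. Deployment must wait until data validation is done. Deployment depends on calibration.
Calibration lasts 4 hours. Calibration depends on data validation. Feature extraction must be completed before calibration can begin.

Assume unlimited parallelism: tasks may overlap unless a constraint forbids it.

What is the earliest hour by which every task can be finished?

After its own release at hour 2, data validation can start at hour 2 and finishes at hour 4.
Train/test split cannot begin until data validation (finishes hour 4). It runs from hour 4 to 4 + 7 = hour 11.
Feature extraction cannot begin until data validation (finishes hour 4, plus 1-hour gap → hour 5). It runs from hour 5 to 5 + 2 = hour 7.
For calibration: data validation (finishes hour 4); feature extraction (finishes hour 7). Taking the maximum gives a start of hour 7, and it finishes at 7 + 4 = hour 11.
For deployment: data validation (finishes hour 4); calibration (finishes hour 11). Taking the maximum gives a start of hour 11, and it finishes at 11 + 4 = hour 15.
Evaluation cannot start until feature extraction (finishes hour 7, plus 2-hour gap → hour 9); train/test split (finishes hour 11); data validation (finishes hour 4). The controlling bound is hour 11, so evaluation finishes at 11 + 1 = hour 12.
Model export has to wait for evaluation (finishes hour 12); feature extraction (finishes hour 7). The latest of these is hour 12, so model export runs hour 12 to 12 + 8 = hour 20.
All tasks are finished once the last one completes. Finish times: Data validation at 4, Feature extraction at 7, Train/test split at 11, Evaluation at 12, Calibration at 11, Model export at 20, Deployment at 15. The latest is hour 20.

20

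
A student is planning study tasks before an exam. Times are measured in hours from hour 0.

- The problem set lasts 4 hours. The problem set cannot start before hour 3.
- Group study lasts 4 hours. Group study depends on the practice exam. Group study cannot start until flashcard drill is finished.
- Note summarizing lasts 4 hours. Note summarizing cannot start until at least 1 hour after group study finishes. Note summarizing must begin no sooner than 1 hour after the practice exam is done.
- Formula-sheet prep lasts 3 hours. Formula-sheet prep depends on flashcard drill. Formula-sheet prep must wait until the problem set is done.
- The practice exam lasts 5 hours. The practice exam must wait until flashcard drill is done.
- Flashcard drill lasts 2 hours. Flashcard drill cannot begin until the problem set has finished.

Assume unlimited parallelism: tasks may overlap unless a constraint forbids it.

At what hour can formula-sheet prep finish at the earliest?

The problem set cannot begin until its own release at hour 3. It runs from hour 3 to 3 + 4 = hour 7.
Flashcard drill waits on the problem set (finishes hour 7), so it starts at hour 7 and finishes at 7 + 2 = hour 9.
Formula-sheet prep has to wait for flashcard drill (finishes hour 9); the problem set (finishes hour 7). The latest of these is hour 9, so formula-sheet prep runs hour 9 to 9 + 3 = hour 12.

12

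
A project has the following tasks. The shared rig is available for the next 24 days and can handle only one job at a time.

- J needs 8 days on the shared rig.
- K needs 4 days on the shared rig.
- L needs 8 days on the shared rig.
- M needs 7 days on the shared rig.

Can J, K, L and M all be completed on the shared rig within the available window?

No

Running back to back, the jobs need 8 + 4 + 8 + 7 = 27 days on the shared rig.
Since 27 > 24, they cannot all fit.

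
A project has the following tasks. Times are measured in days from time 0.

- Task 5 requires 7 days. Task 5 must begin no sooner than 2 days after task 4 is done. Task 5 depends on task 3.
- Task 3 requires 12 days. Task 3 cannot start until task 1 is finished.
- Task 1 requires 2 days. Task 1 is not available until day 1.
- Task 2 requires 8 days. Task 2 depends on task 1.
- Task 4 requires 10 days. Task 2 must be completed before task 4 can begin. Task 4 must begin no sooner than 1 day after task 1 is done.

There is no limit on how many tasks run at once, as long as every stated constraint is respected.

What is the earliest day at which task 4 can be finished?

21

Task 1 cannot begin until its own release at day 1. It runs from day 1 to 1 + 2 = day 3.
Task 2 cannot begin until task 1 (finishes day 3). It runs from day 3 to 3 + 8 = day 11.
Task 4 needs all of task 2 (finishes day 11); task 1 (finishes day 3, plus 1-day gap → day 4). That puts its earliest start at day 11; it finishes at 11 + 10 = day 21.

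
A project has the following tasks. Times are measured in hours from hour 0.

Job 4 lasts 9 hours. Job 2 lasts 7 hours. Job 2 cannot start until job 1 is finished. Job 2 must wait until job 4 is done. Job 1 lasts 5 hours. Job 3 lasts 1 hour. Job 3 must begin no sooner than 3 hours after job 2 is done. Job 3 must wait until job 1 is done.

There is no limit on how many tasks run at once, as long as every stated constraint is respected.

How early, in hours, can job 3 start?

19

Job 4 has no prerequisites, so it starts at hour 0 and finishes at hour 9.
Job 1 has no prerequisites, so it starts at hour 0 and finishes at hour 5.
For job 2: job 1 (finishes hour 5); job 4 (finishes hour 9). Taking the maximum gives a start of hour 9, and it finishes at 9 + 7 = hour 16.
Job 3 waits on job 2 (finishes hour 16, plus 3-hour gap → hour 19); job 1 (finishes hour 5). The latest of these is hour 19, which is the earliest job 3 can start.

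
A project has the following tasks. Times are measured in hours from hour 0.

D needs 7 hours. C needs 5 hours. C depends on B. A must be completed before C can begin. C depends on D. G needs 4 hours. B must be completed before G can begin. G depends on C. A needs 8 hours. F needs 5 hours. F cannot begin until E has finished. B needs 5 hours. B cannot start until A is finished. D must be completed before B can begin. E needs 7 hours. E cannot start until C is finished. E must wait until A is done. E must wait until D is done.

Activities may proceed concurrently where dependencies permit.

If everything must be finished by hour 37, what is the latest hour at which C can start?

20

To finish by hour 37, F (duration 5) must start no later than hour 32.
Since F (must start by hour 32) depends on it, E must finish by hour 32. Backing off its 7-hour duration gives a latest start of hour 25.
Nothing follows G; the deadline of hour 37 is its only limit. It must start by 37 − 4 = hour 33.
C feeds E (must start by hour 25); G (must start by hour 33). Taking the minimum, C must finish by hour 25 and start by 25 − 5 = hour 20.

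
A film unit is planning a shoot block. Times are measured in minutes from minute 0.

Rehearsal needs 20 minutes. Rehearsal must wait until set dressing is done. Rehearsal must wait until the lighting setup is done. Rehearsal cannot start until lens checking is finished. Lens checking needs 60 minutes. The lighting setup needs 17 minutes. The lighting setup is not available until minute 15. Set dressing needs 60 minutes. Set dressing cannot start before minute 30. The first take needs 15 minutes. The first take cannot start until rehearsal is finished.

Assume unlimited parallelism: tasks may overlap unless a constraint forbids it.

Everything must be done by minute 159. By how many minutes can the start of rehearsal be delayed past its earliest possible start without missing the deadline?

Nothing blocks lens checking, so it runs from minute 0 to minute 60.
The lighting setup waits on its own release at minute 15, so it starts at minute 15 and finishes at 15 + 17 = minute 32.
Set dressing cannot begin until its own release at minute 30. It runs from minute 30 to 30 + 60 = minute 90.
Rehearsal needs all of set dressing (finishes minute 90); the lighting setup (finishes minute 32); lens checking (finishes minute 60). That puts its earliest start at minute 90; it finishes at 90 + 20 = minute 110.

Working backward from the deadline:
To finish by minute 159, the first take (duration 15) must start no later than minute 144.
Rehearsal feeds into the first take (must start by minute 144); so rehearsal must finish by minute 144 and therefore start by minute 124.
So rehearsal can start as early as minute 90 and as late as minute 124, giving 124 − 90 = 34 minutes of slack.

34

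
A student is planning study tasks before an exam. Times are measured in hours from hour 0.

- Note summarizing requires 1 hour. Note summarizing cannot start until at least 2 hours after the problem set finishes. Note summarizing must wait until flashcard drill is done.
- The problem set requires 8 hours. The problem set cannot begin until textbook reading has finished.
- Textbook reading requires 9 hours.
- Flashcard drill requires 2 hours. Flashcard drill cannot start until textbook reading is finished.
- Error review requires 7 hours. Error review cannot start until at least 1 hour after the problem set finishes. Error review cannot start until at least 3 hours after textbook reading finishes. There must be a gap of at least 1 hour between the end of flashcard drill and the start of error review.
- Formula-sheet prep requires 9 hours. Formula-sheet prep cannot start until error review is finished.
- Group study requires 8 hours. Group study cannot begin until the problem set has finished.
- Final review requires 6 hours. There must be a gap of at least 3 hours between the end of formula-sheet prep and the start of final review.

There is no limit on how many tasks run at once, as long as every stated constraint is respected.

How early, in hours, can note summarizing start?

Textbook reading can start immediately at hour 0; it finishes at hour 9.
After textbook reading (finishes hour 9), flashcard drill can start at hour 9 and finishes at hour 11.
After textbook reading (finishes hour 9), the problem set can start at hour 9 and finishes at hour 17.
Note summarizing waits on the problem set (finishes hour 17, plus 2-hour gap → hour 19); flashcard drill (finishes hour 11). The latest of these is hour 19, which is the earliest note summarizing can start.

19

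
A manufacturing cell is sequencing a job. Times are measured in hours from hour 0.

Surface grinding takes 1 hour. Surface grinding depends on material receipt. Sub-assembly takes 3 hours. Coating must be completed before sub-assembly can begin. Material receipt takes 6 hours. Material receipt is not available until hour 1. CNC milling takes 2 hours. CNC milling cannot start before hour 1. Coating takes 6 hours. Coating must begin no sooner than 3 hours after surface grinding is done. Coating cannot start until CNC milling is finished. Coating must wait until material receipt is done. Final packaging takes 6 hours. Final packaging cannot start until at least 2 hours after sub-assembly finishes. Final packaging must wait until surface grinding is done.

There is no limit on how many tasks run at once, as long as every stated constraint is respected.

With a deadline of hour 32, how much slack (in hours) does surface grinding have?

Material receipt cannot begin until its own release at hour 1. It runs from hour 1 to 1 + 6 = hour 7.
After material receipt (finishes hour 7), surface grinding can start at hour 7 and finishes at hour 8.

Working backward from the deadline:
Final packaging has no dependents, so it just needs to finish by hour 32. Starting by 32 − 6 = hour 26 achieves that.
Since final packaging (must start by hour 26, minus 2-hour gap → hour 24) depends on it, sub-assembly must finish by hour 24. Backing off its 3-hour duration gives a latest start of hour 21.
Coating has to be done before sub-assembly (must start by hour 21). That means finishing by hour 21, i.e. starting by 21 − 6 = hour 15.
Surface grinding must finish in time for coating (must start by hour 15, minus 3-hour gap → hour 12); final packaging (must start by hour 26). The tightest is hour 12, so surface grinding must start by 12 − 1 = hour 11.
So surface grinding can start as early as hour 7 and as late as hour 11, giving 11 − 7 = 4 hours of slack.

4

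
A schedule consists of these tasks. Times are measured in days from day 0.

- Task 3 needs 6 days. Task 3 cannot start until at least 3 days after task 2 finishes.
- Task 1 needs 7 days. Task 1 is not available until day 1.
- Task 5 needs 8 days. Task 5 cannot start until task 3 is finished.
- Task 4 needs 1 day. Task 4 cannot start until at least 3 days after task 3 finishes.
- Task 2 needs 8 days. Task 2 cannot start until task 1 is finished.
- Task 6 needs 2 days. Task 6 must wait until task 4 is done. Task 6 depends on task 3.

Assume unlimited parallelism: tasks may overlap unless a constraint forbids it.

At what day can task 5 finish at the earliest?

33

Task 1 waits on its own release at day 1, so it starts at day 1 and finishes at 1 + 7 = day 8.
Task 2 waits on task 1 (finishes day 8), so it starts at day 8 and finishes at 8 + 8 = day 16.
Task 3 cannot begin until task 2 (finishes day 16, plus 3-day gap → day 19). It runs from day 19 to 19 + 6 = day 25.
After task 3 (finishes day 25), task 5 can start at day 25 and finishes at day 33.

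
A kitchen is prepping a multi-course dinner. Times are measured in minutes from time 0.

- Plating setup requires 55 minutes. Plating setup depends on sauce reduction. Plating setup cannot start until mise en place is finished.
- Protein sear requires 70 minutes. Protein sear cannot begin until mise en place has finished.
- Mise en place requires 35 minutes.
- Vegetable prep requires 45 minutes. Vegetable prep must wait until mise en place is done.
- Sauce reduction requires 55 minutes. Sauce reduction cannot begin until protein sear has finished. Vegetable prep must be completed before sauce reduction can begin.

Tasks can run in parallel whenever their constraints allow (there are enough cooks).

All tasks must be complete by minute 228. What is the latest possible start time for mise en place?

13

Nothing follows plating setup; the deadline of minute 228 is its only limit. It must start by 228 − 55 = minute 173.
Since plating setup (must start by minute 173) depends on it, sauce reduction must finish by minute 173. Backing off its 55-minute duration gives a latest start of minute 118.
Protein sear must finish before sauce reduction (must start by minute 118). With a 70-minute duration, protein sear must start by 118 − 70 = minute 48.
Vegetable prep feeds into sauce reduction (must start by minute 118); so vegetable prep must finish by minute 118 and therefore start by minute 73.
Mise en place must finish in time for protein sear (must start by minute 48); vegetable prep (must start by minute 73); plating setup (must start by minute 173). The tightest is minute 48, so mise en place must start by 48 − 35 = minute 13.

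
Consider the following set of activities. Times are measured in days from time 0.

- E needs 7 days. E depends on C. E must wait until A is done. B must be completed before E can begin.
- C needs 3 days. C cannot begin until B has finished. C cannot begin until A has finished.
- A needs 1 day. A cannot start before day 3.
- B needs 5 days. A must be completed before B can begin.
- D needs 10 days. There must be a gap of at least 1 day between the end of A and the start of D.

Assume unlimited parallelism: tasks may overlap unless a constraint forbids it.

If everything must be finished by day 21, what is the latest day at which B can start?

6

To finish by day 21, E (duration 7) must start no later than day 14.
C must finish before E (must start by day 14). With a 3-day duration, C must start by 14 − 3 = day 11.
B has several dependents: C (must start by day 11); E (must start by day 14). The earliest of those limits is day 11, so B must start by 11 − 5 = day 6.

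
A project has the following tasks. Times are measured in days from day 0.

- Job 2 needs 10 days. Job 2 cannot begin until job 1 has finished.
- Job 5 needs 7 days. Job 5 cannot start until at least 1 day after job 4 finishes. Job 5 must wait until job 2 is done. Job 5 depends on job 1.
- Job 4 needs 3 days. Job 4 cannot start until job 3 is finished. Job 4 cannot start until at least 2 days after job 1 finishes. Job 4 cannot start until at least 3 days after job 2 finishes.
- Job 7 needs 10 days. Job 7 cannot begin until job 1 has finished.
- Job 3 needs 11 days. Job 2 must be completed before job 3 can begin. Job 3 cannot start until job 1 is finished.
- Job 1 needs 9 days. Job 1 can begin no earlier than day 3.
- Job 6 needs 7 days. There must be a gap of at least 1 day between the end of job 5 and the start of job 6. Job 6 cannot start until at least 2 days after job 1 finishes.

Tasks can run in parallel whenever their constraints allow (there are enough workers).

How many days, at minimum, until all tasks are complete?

52

After its own release at day 3, job 1 can start at day 3 and finishes at day 12.
Job 7 waits on job 1 (finishes day 12), so it starts at day 12 and finishes at 12 + 10 = day 22.
Job 2 cannot begin until job 1 (finishes day 12). It runs from day 12 to 12 + 10 = day 22.
Job 3 has to wait for job 2 (finishes day 22); job 1 (finishes day 12). The latest of these is day 22, so job 3 runs day 22 to 22 + 11 = day 33.
Job 4 needs all of job 3 (finishes day 33); job 1 (finishes day 12, plus 2-day gap → day 14); job 2 (finishes day 22, plus 3-day gap → day 25). That puts its earliest start at day 33; it finishes at 33 + 3 = day 36.
Job 5 has to wait for job 4 (finishes day 36, plus 1-day gap → day 37); job 2 (finishes day 22); job 1 (finishes day 12). The latest of these is day 37, so job 5 runs day 37 to 37 + 7 = day 44.
Job 6 needs all of job 5 (finishes day 44, plus 1-day gap → day 45); job 1 (finishes day 12, plus 2-day gap → day 14). That puts its earliest start at day 45; it finishes at 45 + 7 = day 52.
All tasks are finished once the last one completes. Finish times: Job 1 at 12, Job 2 at 22, Job 3 at 33, Job 4 at 36, Job 5 at 44, Job 6 at 52, Job 7 at 22. The latest is day 52.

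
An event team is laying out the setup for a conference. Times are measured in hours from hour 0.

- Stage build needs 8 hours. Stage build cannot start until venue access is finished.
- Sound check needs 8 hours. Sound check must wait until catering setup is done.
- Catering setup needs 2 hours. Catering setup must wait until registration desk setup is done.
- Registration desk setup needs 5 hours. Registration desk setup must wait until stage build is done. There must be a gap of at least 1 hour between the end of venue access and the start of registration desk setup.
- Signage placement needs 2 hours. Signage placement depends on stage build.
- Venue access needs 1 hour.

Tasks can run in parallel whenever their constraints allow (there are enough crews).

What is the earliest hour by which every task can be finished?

Venue access can start immediately at hour 0; it finishes at hour 1.
Stage build waits on venue access (finishes hour 1), so it starts at hour 1 and finishes at 1 + 8 = hour 9.
Signage placement cannot begin until stage build (finishes hour 9). It runs from hour 9 to 9 + 2 = hour 11.
Registration desk setup needs all of stage build (finishes hour 9); venue access (finishes hour 1, plus 1-hour gap → hour 2). That puts its earliest start at hour 9; it finishes at 9 + 5 = hour 14.
Catering setup cannot begin until registration desk setup (finishes hour 14). It runs from hour 14 to 14 + 2 = hour 16.
After catering setup (finishes hour 16), sound check can start at hour 16 and finishes at hour 24.
All tasks are finished once the last one completes. Finish times: Venue access at 1, Stage build at 9, Registration desk setup at 14, Signage placement at 11, Catering setup at 16, Sound check at 24. The latest is hour 24.

24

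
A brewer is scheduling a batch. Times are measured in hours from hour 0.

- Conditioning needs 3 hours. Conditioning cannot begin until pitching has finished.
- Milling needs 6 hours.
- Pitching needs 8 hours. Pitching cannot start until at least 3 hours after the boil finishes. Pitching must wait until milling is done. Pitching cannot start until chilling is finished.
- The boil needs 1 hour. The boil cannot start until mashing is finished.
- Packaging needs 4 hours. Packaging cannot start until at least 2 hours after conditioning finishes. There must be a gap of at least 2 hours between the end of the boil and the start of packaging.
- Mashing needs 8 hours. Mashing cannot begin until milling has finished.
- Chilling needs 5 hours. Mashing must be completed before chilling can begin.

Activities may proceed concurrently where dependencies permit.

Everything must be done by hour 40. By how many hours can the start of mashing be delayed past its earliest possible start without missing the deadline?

Nothing blocks milling, so it runs from hour 0 to hour 6.
Mashing cannot begin until milling (finishes hour 6). It runs from hour 6 to 6 + 8 = hour 14.

Working backward from the deadline:
To finish by hour 40, packaging (duration 4) must start no later than hour 36.
Conditioning has to be done before packaging (must start by hour 36, minus 2-hour gap → hour 34). That means finishing by hour 34, i.e. starting by 34 − 3 = hour 31.
Pitching feeds into conditioning (must start by hour 31); so pitching must finish by hour 31 and therefore start by hour 23.
The boil feeds pitching (must start by hour 23, minus 3-hour gap → hour 20); packaging (must start by hour 36, minus 2-hour gap → hour 34). Taking the minimum, the boil must finish by hour 20 and start by 20 − 1 = hour 19.
Chilling has to be done before pitching (must start by hour 23). That means finishing by hour 23, i.e. starting by 23 − 5 = hour 18.
Mashing must finish in time for the boil (must start by hour 19); chilling (must start by hour 18). The tightest is hour 18, so mashing must start by 18 − 8 = hour 10.
So mashing can start as early as hour 6 and as late as hour 10, giving 10 − 6 = 4 hours of slack.

4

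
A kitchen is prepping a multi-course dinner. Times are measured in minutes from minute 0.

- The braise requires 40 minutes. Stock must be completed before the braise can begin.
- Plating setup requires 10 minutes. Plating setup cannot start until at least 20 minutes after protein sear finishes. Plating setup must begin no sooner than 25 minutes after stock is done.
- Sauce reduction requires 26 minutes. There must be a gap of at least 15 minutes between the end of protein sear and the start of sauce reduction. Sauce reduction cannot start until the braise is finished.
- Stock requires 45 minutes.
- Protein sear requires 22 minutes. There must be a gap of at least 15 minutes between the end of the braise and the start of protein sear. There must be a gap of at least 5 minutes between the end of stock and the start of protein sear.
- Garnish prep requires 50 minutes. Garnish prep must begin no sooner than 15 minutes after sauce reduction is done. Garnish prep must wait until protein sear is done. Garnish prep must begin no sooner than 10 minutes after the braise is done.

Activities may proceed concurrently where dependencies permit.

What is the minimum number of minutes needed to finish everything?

228

Stock has no prerequisites, so it starts at minute 0 and finishes at minute 45.
The braise waits on stock (finishes minute 45), so it starts at minute 45 and finishes at 45 + 40 = minute 85.
For protein sear: the braise (finishes minute 85, plus 15-minute gap → minute 100); stock (finishes minute 45, plus 5-minute gap → minute 50). Taking the maximum gives a start of minute 100, and it finishes at 100 + 22 = minute 122.
Plating setup needs all of protein sear (finishes minute 122, plus 20-minute gap → minute 142); stock (finishes minute 45, plus 25-minute gap → minute 70). That puts its earliest start at minute 142; it finishes at 142 + 10 = minute 152.
Sauce reduction needs all of protein sear (finishes minute 122, plus 15-minute gap → minute 137); the braise (finishes minute 85). That puts its earliest start at minute 137; it finishes at 137 + 26 = minute 163.
Garnish prep needs all of sauce reduction (finishes minute 163, plus 15-minute gap → minute 178); protein sear (finishes minute 122); the braise (finishes minute 85, plus 10-minute gap → minute 95). That puts its earliest start at minute 178; it finishes at 178 + 50 = minute 228.
All tasks are finished once the last one completes. Finish times: Stock at 45, The braise at 85, Protein sear at 122, Sauce reduction at 163, Plating setup at 152, Garnish prep at 228. The latest is minute 228.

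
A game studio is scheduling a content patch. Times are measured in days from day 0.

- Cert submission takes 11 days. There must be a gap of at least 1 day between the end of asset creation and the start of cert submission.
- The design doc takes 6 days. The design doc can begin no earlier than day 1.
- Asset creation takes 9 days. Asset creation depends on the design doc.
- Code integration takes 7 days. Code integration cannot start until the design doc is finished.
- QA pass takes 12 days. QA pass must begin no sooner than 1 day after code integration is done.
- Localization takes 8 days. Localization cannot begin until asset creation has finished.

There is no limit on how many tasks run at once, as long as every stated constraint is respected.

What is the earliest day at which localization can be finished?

24

The design doc cannot begin until its own release at day 1. It runs from day 1 to 1 + 6 = day 7.
Asset creation waits on the design doc (finishes day 7), so it starts at day 7 and finishes at 7 + 9 = day 16.
Localization waits on asset creation (finishes day 16), so it starts at day 16 and finishes at 16 + 8 = day 24.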